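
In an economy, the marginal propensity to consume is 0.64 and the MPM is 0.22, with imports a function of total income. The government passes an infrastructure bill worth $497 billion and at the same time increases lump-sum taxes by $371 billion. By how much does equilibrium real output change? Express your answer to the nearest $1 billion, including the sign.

+$448 billion

Expenditure multiplier = 1/(1 − c + m) = 1/(1 − 0.64 + 0.22) = 1/0.58 ≈ 1.724.
ΔG contributes k·ΔG = (+$497 billion) / 0.58 ≈ +$856.9 billion.
ΔT of +$371 billion changes first-round spending by −c·ΔT = −$237.44 billion, contributing k·(−c·ΔT) = (−$237.44 billion) / 0.58 ≈ −$409.4 billion.
Net ΔY = k(ΔG − c·ΔT) = (+$259.56 billion) / 0.58 ≈ +$448 billion.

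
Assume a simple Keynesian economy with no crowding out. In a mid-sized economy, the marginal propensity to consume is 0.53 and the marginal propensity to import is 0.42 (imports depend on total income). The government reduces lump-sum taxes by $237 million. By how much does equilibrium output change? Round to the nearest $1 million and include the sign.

+$141 million

A lump-sum tax change of −$237 million shifts disposable income by +$237 million; first-round consumption changes by −c × ΔT = −0.53 × (−$237 million) = +$125.61 million.
Expenditure multiplier = 1/(1 − c + m) = 1/(1 − 0.53 + 0.42) = 1/0.89 ≈ 1.124.
The tax multiplier is −c × k ≈ −0.596, so ΔY = k × (−c·ΔT) = (+$125.61 million) / 0.89 ≈ +$141 million.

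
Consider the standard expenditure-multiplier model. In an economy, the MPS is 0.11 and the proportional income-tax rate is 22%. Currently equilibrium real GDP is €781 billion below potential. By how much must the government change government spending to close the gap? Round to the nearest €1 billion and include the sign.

MPC = 1 − MPS = 1 − 0.11 = 0.89.
Spending multiplier = 1/(1 − c(1−t)) = 1/(1 − 0.89×0.78) = 1/0.3058 ≈ 3.27.
Need ΔY = +€781 billion, so ΔG = ΔY/k = (+€781 billion) × 0.3058 ≈ +€239 billion.
The government should increase government spending by €239 billion.

+€239 billion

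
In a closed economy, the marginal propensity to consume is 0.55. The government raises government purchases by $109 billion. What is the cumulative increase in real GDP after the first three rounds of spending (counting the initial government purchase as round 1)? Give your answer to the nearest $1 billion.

$202 billion

Round 1 adds ΔG = $109 billion; each later round is MPC = 0.55 times the previous.
After 3 rounds: 109 + 59.95 + 32.9725 = ΔG·(1 − c^3)/(1 − c) = 109 × (1 − 0.166375)/0.45 ≈ $202 billion.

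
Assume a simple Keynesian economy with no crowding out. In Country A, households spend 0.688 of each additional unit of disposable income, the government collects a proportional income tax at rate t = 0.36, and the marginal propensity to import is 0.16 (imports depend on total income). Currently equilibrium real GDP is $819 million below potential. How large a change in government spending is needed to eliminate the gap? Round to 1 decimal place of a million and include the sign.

Spending multiplier = 1/(1 − c(1−t) + m) = 1/(1 − 0.688×0.64 + 0.16) = 1/0.71968 ≈ 1.39.
Need ΔY = +$819 million, so ΔG = ΔY/k = (+$819 million) × 0.71968 ≈ +$589.4 million.
The government should increase government spending by $589.4 million.

+$589.4 million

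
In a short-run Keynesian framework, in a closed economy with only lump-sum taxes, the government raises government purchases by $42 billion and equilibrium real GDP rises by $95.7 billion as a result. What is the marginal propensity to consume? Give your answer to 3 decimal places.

Implied spending multiplier k = ΔY/ΔG = 95.7/42 ≈ 2.2786.
Since k = 1/(1 − MPC), MPC = 1 − 1/k = 1 − ΔG/ΔY = 1 − 42/95.7 ≈ 0.561.

0.561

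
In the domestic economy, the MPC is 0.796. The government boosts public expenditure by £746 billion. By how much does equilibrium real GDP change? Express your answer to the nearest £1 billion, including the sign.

Spending multiplier = 1/(1 − MPC) = 1/(1 − 0.796) = 1/0.204 ≈ 4.902.
ΔY = k × ΔG = (+£746 billion) / 0.204 ≈ +£3,657 billion.

+£3,657 billion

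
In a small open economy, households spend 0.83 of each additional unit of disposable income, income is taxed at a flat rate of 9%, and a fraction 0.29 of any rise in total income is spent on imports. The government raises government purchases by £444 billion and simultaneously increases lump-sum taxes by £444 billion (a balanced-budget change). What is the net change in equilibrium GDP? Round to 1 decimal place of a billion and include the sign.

+£141.2 billion

Expenditure multiplier = 1/(1 − c(1−t) + m) = 1/(1 − 0.83×0.91 + 0.29) = 1/0.5347 ≈ 1.87.
ΔG contributes k·ΔG = (+£444 billion) / 0.5347 ≈ +£830.4 billion.
ΔT of +£444 billion changes first-round spending by −c·ΔT = −£368.52 billion, contributing k·(−c·ΔT) = (−£368.52 billion) / 0.5347 ≈ −£689.2 billion.
Net ΔY = k(ΔG − c·ΔT) = (+£75.48 billion) / 0.5347 ≈ +£141.2 billion.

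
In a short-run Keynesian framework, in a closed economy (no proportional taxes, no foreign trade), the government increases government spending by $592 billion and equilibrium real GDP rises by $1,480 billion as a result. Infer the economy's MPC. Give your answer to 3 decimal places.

0.600

Implied spending multiplier k = ΔY/ΔG = 1,480/592 = 2.5.
Since k = 1/(1 − MPC), MPC = 1 − 1/k = 1 − ΔG/ΔY = 1 − 592/1,480 = 0.600.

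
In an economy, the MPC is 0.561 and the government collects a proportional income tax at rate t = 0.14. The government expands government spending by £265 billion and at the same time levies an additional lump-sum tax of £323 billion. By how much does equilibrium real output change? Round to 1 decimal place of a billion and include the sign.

Expenditure multiplier = 1/(1 − c(1−t)) = 1/(1 − 0.561×0.86) = 1/0.51754 ≈ 1.932.
ΔG contributes k·ΔG = (+£265 billion) / 0.51754 ≈ +£512 billion.
ΔT of +£323 billion changes first-round spending by −c·ΔT = −£181.203 billion, contributing k·(−c·ΔT) = (−£181.203 billion) / 0.51754 ≈ −£350.1 billion.
Net ΔY = k(ΔG − c·ΔT) = (+£83.797 billion) / 0.51754 ≈ +£161.9 billion.

+£161.9 billion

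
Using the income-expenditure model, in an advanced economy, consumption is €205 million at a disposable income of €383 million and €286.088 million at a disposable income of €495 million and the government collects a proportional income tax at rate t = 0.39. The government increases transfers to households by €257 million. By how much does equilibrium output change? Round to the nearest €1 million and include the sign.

+€333 million

MPC = ΔC/ΔYd = (286.088 − 205)/(495 − 383) = 81.088/112 = 0.724.
The transfer change shifts disposable income by +€257 million, so first-round consumption changes by c·ΔTR = 0.724 × (+€257 million) = +€186.068 million.
Expenditure multiplier = 1/(1 − c(1−t)) = 1/(1 − 0.724×0.61) = 1/0.55836 ≈ 1.791.
The transfer multiplier is c × k ≈ 1.297, so ΔY = k × (c·ΔTR) = (+€186.068 million) / 0.55836 ≈ +€333 million.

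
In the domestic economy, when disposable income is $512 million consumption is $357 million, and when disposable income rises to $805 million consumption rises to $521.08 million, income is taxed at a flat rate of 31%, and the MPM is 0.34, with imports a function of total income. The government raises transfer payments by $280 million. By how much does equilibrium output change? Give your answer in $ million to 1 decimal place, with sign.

MPC = ΔC/ΔYd = (521.08 − 357)/(805 − 512) = 164.08/293 = 0.56.
The transfer change shifts disposable income by +$280 million, so first-round consumption changes by c·ΔTR = 0.56 × (+$280 million) = +$156.8 million.
Expenditure multiplier = 1/(1 − c(1−t) + m) = 1/(1 − 0.56×0.69 + 0.34) = 1/0.9536 ≈ 1.049.
The transfer multiplier is c × k ≈ 0.587, so ΔY = k × (c·ΔTR) = (+$156.8 million) / 0.9536 ≈ +$164.4 million.

+$164.4 million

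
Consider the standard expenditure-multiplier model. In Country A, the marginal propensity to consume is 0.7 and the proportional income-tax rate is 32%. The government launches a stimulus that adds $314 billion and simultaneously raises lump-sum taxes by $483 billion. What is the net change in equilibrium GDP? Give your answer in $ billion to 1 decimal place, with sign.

Expenditure multiplier = 1/(1 − c(1−t)) = 1/(1 − 0.7×0.68) = 1/0.524 ≈ 1.908.
ΔG contributes k·ΔG = (+$314 billion) / 0.524 ≈ +$599.2 billion.
ΔT of +$483 billion changes first-round spending by −c·ΔT = −$338.1 billion, contributing k·(−c·ΔT) = (−$338.1 billion) / 0.524 ≈ −$645.2 billion.
Net ΔY = k(ΔG − c·ΔT) = (−$24.1 billion) / 0.524 ≈ −$46 billion.

−$46.0 billion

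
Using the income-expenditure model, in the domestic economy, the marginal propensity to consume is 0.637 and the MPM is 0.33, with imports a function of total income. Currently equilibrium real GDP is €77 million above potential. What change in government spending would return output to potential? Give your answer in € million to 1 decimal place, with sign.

−€53.4 million

Spending multiplier = 1/(1 − c + m) = 1/(1 − 0.637 + 0.33) = 1/0.693 ≈ 1.443.
Need ΔY = −€77 million, so ΔG = ΔY/k = (−€77 million) × 0.693 ≈ −€53.4 million.
The government should cut government spending by €53.4 million.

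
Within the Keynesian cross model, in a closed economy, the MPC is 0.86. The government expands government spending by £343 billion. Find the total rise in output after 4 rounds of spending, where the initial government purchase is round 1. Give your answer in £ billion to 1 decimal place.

Round 1 adds ΔG = £343 billion; each later round is MPC = 0.86 times the previous.
After 4 rounds: 343 + 294.98 + 253.6828 + 218.167208 = ΔG·(1 − c^4)/(1 − c) = 343 × (1 − 0.54700816)/0.14 ≈ £1,109.8 billion.

£1,109.8 billion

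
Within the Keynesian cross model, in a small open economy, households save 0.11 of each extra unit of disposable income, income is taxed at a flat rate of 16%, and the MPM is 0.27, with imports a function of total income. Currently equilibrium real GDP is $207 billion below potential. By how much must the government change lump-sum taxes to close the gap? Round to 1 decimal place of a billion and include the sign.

MPC = 1 − MPS = 1 − 0.11 = 0.89.
Spending multiplier = 1/(1 − c(1−t) + m) = 1/(1 − 0.89×0.84 + 0.27) = 1/0.5224 ≈ 1.914.
Tax multiplier = −c·k = −0.89/0.5224 ≈ −1.704. Need ΔY = +$207 billion, so ΔT = ΔY/(−c·k) = −(+$207 billion) × 0.5224 / 0.89 ≈ −$121.5 billion.
The government should cut lump-sum taxes by $121.5 billion.

−$121.5 billion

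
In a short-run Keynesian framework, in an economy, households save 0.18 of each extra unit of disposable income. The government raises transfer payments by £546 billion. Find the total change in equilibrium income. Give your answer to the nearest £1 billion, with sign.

MPC = 1 − MPS = 1 − 0.18 = 0.82.
The transfer change shifts disposable income by +£546 billion, so first-round consumption changes by c·ΔTR = 0.82 × (+£546 billion) = +£447.72 billion.
Expenditure multiplier = 1/(1 − MPC) = 1/(1 − 0.82) = 1/0.18 ≈ 5.556.
The transfer multiplier is c × k ≈ 4.556, so ΔY = k × (c·ΔTR) = (+£447.72 billion) / 0.18 ≈ +£2,487 billion.

+£2,487 billion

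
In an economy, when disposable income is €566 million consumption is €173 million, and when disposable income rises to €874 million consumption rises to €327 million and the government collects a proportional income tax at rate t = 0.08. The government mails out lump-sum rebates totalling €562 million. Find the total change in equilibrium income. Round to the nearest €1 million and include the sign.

+€520 million

MPC = ΔC/ΔYd = (327 − 173)/(874 − 566) = 154/308 = 0.5.
A lump-sum tax change of −€562 million shifts disposable income by +€562 million; first-round consumption changes by −c × ΔT = −0.5 × (−€562 million) = +€281 million.
Expenditure multiplier = 1/(1 − c(1−t)) = 1/(1 − 0.5×0.92) = 1/0.54 ≈ 1.852.
The tax multiplier is −c × k ≈ −0.926, so ΔY = k × (−c·ΔT) = (+€281 million) / 0.54 ≈ +€520 million.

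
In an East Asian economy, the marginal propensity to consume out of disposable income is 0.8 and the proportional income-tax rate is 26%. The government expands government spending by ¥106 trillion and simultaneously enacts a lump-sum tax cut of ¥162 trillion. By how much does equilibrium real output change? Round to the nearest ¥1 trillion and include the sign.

+¥577 trillion

Expenditure multiplier = 1/(1 − c(1−t)) = 1/(1 − 0.8×0.74) = 1/0.408 ≈ 2.451.
ΔG contributes k·ΔG = (+¥106 trillion) / 0.408 ≈ +¥259.8 trillion.
ΔT of −¥162 trillion changes first-round spending by −c·ΔT = +¥129.6 trillion, contributing k·(−c·ΔT) = (+¥129.6 trillion) / 0.408 ≈ +¥317.6 trillion.
Net ΔY = k(ΔG − c·ΔT) = (+¥235.6 trillion) / 0.408 ≈ +¥577 trillion.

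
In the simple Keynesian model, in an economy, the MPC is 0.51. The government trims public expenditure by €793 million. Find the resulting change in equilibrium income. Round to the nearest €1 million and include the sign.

Spending multiplier = 1/(1 − MPC) = 1/(1 − 0.51) = 1/0.49 ≈ 2.041.
ΔY = k × ΔG = (−€793 million) / 0.49 ≈ −€1,618 million.

−€1,618 million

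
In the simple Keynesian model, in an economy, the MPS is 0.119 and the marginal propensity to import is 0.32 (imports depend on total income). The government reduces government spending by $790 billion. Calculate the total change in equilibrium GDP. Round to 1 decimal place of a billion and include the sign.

MPC = 1 − MPS = 1 − 0.119 = 0.881.
Government-spending multiplier = 1/(1 − c + m) = 1/(1 − 0.881 + 0.32) = 1/0.439 ≈ 2.278.
ΔY = k × ΔG = (−$790 billion) / 0.439 ≈ −$1,799.5 billion.

−$1,799.5 billion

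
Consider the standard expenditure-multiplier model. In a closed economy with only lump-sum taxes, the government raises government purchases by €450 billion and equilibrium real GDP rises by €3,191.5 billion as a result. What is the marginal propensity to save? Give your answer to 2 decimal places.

0.14

Implied spending multiplier k = ΔY/ΔG = 3,191.5/450 ≈ 7.0922.
Since k = 1/(1 − MPC), MPC = 1 − 1/k = 1 − ΔG/ΔY = 1 − 450/3,191.5 ≈ 0.86.
MPS = 1 − MPC = 0.14.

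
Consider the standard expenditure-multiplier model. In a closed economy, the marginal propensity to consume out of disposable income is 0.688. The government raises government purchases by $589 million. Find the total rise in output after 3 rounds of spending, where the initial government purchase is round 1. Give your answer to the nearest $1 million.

$1,273 million

Round 1 adds ΔG = $589 million; each later round is MPC = 0.688 times the previous.
After 3 rounds: 589 + 405.232 + 278.799616 = ΔG·(1 − c^3)/(1 − c) = 589 × (1 − 0.325660672)/0.312 ≈ $1,273 million.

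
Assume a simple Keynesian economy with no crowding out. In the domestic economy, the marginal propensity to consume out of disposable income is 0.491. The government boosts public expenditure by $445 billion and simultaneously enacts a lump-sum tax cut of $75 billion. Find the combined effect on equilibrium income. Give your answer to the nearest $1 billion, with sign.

Expenditure multiplier = 1/(1 − MPC) = 1/(1 − 0.491) = 1/0.509 ≈ 1.965.
ΔG contributes k·ΔG = (+$445 billion) / 0.509 ≈ +$874.3 billion.
ΔT of −$75 billion changes first-round spending by −c·ΔT = +$36.825 billion, contributing k·(−c·ΔT) = (+$36.825 billion) / 0.509 ≈ +$72.3 billion.
Net ΔY = k(ΔG − c·ΔT) = (+$481.825 billion) / 0.509 ≈ +$947 billion.

+$947 billion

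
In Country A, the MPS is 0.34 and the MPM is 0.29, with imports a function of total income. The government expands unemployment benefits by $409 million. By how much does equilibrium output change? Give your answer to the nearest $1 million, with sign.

+$428 million

MPC = 1 − MPS = 1 − 0.34 = 0.66.
The transfer change shifts disposable income by +$409 million, so first-round consumption changes by c·ΔTR = 0.66 × (+$409 million) = +$269.94 million.
Expenditure multiplier = 1/(1 − c + m) = 1/(1 − 0.66 + 0.29) = 1/0.63 ≈ 1.587.
The transfer multiplier is c × k ≈ 1.048, so ΔY = k × (c·ΔTR) = (+$269.94 million) / 0.63 ≈ +$428 million.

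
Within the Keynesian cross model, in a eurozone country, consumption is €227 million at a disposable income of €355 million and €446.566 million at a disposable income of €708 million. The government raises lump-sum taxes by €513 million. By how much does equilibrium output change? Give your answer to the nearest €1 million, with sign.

−€844 million

MPC = ΔC/ΔYd = (446.566 − 227)/(708 − 355) = 219.566/353 = 0.622.
A lump-sum tax change of +€513 million shifts disposable income by −€513 million; first-round consumption changes by −c × ΔT = −0.622 × (+€513 million) = −€319.086 million.
Expenditure multiplier = 1/(1 − MPC) = 1/(1 − 0.622) = 1/0.378 ≈ 2.646.
The tax multiplier is −c × k ≈ −1.646, so ΔY = k × (−c·ΔT) = (−€319.086 million) / 0.378 ≈ −€844 million.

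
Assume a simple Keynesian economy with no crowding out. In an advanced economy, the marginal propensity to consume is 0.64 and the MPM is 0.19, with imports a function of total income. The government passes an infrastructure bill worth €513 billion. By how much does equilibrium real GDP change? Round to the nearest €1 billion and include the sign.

+€933 billion

Expenditure multiplier = 1/(1 − c + m) = 1/(1 − 0.64 + 0.19) = 1/0.55 ≈ 1.818.
ΔY = k × ΔG = (+€513 billion) / 0.55 ≈ +€933 billion.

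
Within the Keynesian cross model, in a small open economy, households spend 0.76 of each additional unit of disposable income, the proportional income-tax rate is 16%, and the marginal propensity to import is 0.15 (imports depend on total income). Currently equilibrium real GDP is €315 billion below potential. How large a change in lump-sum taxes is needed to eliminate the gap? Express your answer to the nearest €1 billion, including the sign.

−€212 billion

Spending multiplier = 1/(1 − c(1−t) + m) = 1/(1 − 0.76×0.84 + 0.15) = 1/0.5116 ≈ 1.955.
Tax multiplier = −c·k = −0.76/0.5116 ≈ −1.486. Need ΔY = +€315 billion, so ΔT = ΔY/(−c·k) = −(+€315 billion) × 0.5116 / 0.76 ≈ −€212 billion.
The government should cut lump-sum taxes by €212 billion.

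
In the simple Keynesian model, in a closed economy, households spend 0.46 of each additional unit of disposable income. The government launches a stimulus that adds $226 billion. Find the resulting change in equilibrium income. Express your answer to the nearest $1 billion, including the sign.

Expenditure multiplier = 1/(1 − MPC) = 1/(1 − 0.46) = 1/0.54 ≈ 1.852.
ΔY = k × ΔG = (+$226 billion) / 0.54 ≈ +$419 billion.

+$419 billion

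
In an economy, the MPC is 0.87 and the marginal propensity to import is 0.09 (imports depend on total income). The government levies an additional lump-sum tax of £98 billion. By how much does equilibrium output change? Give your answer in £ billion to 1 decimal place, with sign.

A lump-sum tax change of +£98 billion shifts disposable income by −£98 billion; first-round consumption changes by −c × ΔT = −0.87 × (+£98 billion) = −£85.26 billion.
Expenditure multiplier = 1/(1 − c + m) = 1/(1 − 0.87 + 0.09) = 1/0.22 ≈ 4.545.
The tax multiplier is −c × k ≈ −3.955, so ΔY = k × (−c·ΔT) = (−£85.26 billion) / 0.22 ≈ −£387.5 billion.

−£387.5 billion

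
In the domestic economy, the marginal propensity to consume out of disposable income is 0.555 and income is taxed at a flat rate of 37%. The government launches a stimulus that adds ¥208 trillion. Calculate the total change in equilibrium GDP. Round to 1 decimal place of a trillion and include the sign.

+¥319.8 trillion

Spending multiplier = 1/(1 − c(1−t)) = 1/(1 − 0.555×0.63) = 1/0.65035 ≈ 1.538.
ΔY = k × ΔG = (+¥208 trillion) / 0.65035 ≈ +¥319.8 trillion.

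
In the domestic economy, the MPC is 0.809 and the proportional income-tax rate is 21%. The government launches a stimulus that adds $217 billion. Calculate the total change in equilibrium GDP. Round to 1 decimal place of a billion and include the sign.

Expenditure multiplier = 1/(1 − c(1−t)) = 1/(1 − 0.809×0.79) = 1/0.36089 ≈ 2.771.
ΔY = k × ΔG = (+$217 billion) / 0.36089 ≈ +$601.3 billion.

+$601.3 billion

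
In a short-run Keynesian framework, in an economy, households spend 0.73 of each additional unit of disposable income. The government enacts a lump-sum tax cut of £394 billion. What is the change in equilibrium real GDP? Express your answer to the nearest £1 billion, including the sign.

+£1,065 billion

A lump-sum tax change of −£394 billion shifts disposable income by +£394 billion; first-round consumption changes by −c × ΔT = −0.73 × (−£394 billion) = +£287.62 billion.
Expenditure multiplier = 1/(1 − MPC) = 1/(1 − 0.73) = 1/0.27 ≈ 3.704.
The tax multiplier is −c × k ≈ −2.704, so ΔY = k × (−c·ΔT) = (+£287.62 billion) / 0.27 ≈ +£1,065 billion.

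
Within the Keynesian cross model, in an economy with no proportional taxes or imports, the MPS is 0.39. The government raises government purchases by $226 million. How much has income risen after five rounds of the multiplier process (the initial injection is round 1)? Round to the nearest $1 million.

MPC = 1 − MPS = 1 − 0.39 = 0.61.
Round 1 adds ΔG = $226 million; each later round is MPC = 0.61 times the previous.
After 5 rounds: 226 + 137.86 + 84.0946 + 51.297706 + 31.29160066 = ΔG·(1 − c^5)/(1 − c) = 226 × (1 − 0.0844596301)/0.39 ≈ $531 million.

$531 million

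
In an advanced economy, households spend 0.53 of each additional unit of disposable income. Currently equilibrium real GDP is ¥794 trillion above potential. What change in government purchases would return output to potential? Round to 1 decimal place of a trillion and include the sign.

Spending multiplier = 1/(1 − MPC) = 1/(1 − 0.53) = 1/0.47 ≈ 2.128.
Need ΔY = −¥794 trillion, so ΔG = ΔY/k = (−¥794 trillion) × 0.47 ≈ −¥373.2 trillion.
The government should cut government purchases by ¥373.2 trillion.

−¥373.2 trillion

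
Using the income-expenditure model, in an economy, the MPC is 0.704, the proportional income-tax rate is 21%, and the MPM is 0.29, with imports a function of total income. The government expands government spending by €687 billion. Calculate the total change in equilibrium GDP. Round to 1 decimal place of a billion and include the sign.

Government-spending multiplier = 1/(1 − c(1−t) + m) = 1/(1 − 0.704×0.79 + 0.29) = 1/0.73384 ≈ 1.363.
ΔY = k × ΔG = (+€687 billion) / 0.73384 ≈ +€936.2 billion.

+€936.2 billion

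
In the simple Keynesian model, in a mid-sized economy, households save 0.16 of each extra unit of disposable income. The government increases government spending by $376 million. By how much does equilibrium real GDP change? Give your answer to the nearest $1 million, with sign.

MPC = 1 − MPS = 1 − 0.16 = 0.84.
Spending multiplier = 1/(1 − MPC) = 1/(1 − 0.84) = 1/0.16 = 6.25.
ΔY = k × ΔG = (+$376 million) / 0.16 = +$2,350 million.

+$2,350 million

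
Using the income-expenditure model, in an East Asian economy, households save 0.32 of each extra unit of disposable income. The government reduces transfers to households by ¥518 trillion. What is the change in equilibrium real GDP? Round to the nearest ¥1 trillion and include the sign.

MPC = 1 − MPS = 1 − 0.32 = 0.68.
The transfer change shifts disposable income by −¥518 trillion, so first-round consumption changes by c·ΔTR = 0.68 × (−¥518 trillion) = −¥352.24 trillion.
Expenditure multiplier = 1/(1 − MPC) = 1/(1 − 0.68) = 1/0.32 = 3.125.
The transfer multiplier is c × k = 2.125, so ΔY = k × (c·ΔTR) = (−¥352.24 trillion) / 0.32 ≈ −¥1,101 trillion.

−¥1,101 trillion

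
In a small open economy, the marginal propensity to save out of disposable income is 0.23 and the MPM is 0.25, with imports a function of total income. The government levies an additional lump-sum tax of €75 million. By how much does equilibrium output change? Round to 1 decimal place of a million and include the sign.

−€120.3 million

MPC = 1 − MPS = 1 − 0.23 = 0.77.
A lump-sum tax change of +€75 million shifts disposable income by −€75 million; first-round consumption changes by −c × ΔT = −0.77 × (+€75 million) = −€57.75 million.
Expenditure multiplier = 1/(1 − c + m) = 1/(1 − 0.77 + 0.25) = 1/0.48 ≈ 2.083.
The tax multiplier is −c × k ≈ −1.604, so ΔY = k × (−c·ΔT) = (−€57.75 million) / 0.48 ≈ −€120.3 million.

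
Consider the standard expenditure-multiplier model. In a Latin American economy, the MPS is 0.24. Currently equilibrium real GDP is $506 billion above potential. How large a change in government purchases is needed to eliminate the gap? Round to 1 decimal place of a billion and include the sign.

MPC = 1 − MPS = 1 − 0.24 = 0.76.
Spending multiplier = 1/(1 − MPC) = 1/(1 − 0.76) = 1/0.24 ≈ 4.167.
Need ΔY = −$506 billion, so ΔG = ΔY/k = (−$506 billion) × 0.24 ≈ −$121.4 billion.
The government should cut government purchases by $121.4 billion.

−$121.4 billion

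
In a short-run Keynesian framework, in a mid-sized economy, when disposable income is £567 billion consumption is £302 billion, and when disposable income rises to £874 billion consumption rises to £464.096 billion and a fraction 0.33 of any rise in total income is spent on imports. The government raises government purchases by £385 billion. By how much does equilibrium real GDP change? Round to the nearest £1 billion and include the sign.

+£480 billion

MPC = ΔC/ΔYd = (464.096 − 302)/(874 − 567) = 162.096/307 = 0.528.
Spending multiplier = 1/(1 − c + m) = 1/(1 − 0.528 + 0.33) = 1/0.802 ≈ 1.247.
ΔY = k × ΔG = (+£385 billion) / 0.802 ≈ +£480 billion.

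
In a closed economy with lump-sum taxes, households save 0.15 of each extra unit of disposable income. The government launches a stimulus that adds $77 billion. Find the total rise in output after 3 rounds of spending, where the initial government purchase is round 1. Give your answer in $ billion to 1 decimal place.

$198.1 billion

MPC = 1 − MPS = 1 − 0.15 = 0.85.
Round 1 adds ΔG = $77 billion; each later round is MPC = 0.85 times the previous.
After 3 rounds: 77 + 65.45 + 55.6325 = ΔG·(1 − c^3)/(1 − c) = 77 × (1 − 0.614125)/0.15 ≈ $198.1 billion.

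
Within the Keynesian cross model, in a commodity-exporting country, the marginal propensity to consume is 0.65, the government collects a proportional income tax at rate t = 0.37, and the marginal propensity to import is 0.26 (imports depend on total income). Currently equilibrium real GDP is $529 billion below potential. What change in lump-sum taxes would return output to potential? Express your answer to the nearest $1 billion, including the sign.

−$692 billion

Spending multiplier = 1/(1 − c(1−t) + m) = 1/(1 − 0.65×0.63 + 0.26) = 1/0.8505 ≈ 1.176.
Tax multiplier = −c·k = −0.65/0.8505 ≈ −0.764. Need ΔY = +$529 billion, so ΔT = ΔY/(−c·k) = −(+$529 billion) × 0.8505 / 0.65 ≈ −$692 billion.
The government should cut lump-sum taxes by $692 billion.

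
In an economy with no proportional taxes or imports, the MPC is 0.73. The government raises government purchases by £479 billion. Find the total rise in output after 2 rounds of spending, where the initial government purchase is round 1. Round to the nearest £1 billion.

£829 billion

Round 1 adds ΔG = £479 billion; each later round is MPC = 0.73 times the previous.
After 2 rounds: 479 + 349.67 = ΔG·(1 − c^2)/(1 − c) = 479 × (1 − 0.5329)/0.27 ≈ £829 billion.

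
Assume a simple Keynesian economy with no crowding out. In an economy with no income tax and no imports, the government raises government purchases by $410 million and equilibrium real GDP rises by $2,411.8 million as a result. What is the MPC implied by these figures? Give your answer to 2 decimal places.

Implied spending multiplier k = ΔY/ΔG = 2,411.8/410 ≈ 5.8824.
Since k = 1/(1 − MPC), MPC = 1 − 1/k = 1 − ΔG/ΔY = 1 − 410/2,411.8 ≈ 0.83.

0.83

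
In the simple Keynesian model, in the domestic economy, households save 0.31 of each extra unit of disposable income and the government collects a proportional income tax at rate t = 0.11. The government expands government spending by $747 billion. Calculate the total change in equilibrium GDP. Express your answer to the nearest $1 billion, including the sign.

+$1,936 billion

MPC = 1 − MPS = 1 − 0.31 = 0.69.
Expenditure multiplier = 1/(1 − c(1−t)) = 1/(1 − 0.69×0.89) = 1/0.3859 ≈ 2.591.
ΔY = k × ΔG = (+$747 billion) / 0.3859 ≈ +$1,936 billion.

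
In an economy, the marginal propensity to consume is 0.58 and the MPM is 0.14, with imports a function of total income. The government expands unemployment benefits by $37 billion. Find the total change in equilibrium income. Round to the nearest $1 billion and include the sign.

The transfer change shifts disposable income by +$37 billion, so first-round consumption changes by c·ΔTR = 0.58 × (+$37 billion) = +$21.46 billion.
Expenditure multiplier = 1/(1 − c + m) = 1/(1 − 0.58 + 0.14) = 1/0.56 ≈ 1.786.
The transfer multiplier is c × k ≈ 1.036, so ΔY = k × (c·ΔTR) = (+$21.46 billion) / 0.56 ≈ +$38 billion.

+$38 billion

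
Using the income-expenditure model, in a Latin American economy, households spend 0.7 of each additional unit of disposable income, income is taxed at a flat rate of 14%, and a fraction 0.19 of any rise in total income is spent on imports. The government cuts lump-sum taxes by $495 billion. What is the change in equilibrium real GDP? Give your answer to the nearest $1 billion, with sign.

+$589 billion

A lump-sum tax change of −$495 billion shifts disposable income by +$495 billion; first-round consumption changes by −c × ΔT = −0.7 × (−$495 billion) = +$346.5 billion.
Expenditure multiplier = 1/(1 − c(1−t) + m) = 1/(1 − 0.7×0.86 + 0.19) = 1/0.588 ≈ 1.701.
The tax multiplier is −c × k ≈ −1.19, so ΔY = k × (−c·ΔT) = (+$346.5 billion) / 0.588 ≈ +$589 billion.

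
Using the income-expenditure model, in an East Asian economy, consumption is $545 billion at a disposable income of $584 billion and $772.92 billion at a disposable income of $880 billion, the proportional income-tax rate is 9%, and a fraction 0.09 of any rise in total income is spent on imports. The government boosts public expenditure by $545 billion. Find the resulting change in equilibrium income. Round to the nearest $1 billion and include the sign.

+$1,400 billion

MPC = ΔC/ΔYd = (772.92 − 545)/(880 − 584) = 227.92/296 = 0.77.
Spending multiplier = 1/(1 − c(1−t) + m) = 1/(1 − 0.77×0.91 + 0.09) = 1/0.3893 ≈ 2.569.
ΔY = k × ΔG = (+$545 billion) / 0.3893 ≈ +$1,400 billion.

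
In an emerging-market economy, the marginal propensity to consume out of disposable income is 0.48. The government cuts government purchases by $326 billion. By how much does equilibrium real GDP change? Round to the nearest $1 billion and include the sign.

Expenditure multiplier = 1/(1 − MPC) = 1/(1 − 0.48) = 1/0.52 ≈ 1.923.
ΔY = k × ΔG = (−$326 billion) / 0.52 ≈ −$627 billion.

−$627 billion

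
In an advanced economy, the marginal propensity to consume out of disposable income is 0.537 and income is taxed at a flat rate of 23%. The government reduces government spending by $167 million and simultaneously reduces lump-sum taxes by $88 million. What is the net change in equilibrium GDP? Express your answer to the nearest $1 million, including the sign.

Expenditure multiplier = 1/(1 − c(1−t)) = 1/(1 − 0.537×0.77) = 1/0.58651 ≈ 1.705.
ΔG contributes k·ΔG = (−$167 million) / 0.58651 ≈ −$284.7 million.
ΔT of −$88 million changes first-round spending by −c·ΔT = +$47.256 million, contributing k·(−c·ΔT) = (+$47.256 million) / 0.58651 ≈ +$80.6 million.
Net ΔY = k(ΔG − c·ΔT) = (−$119.744 million) / 0.58651 ≈ −$204 million.

−$204 million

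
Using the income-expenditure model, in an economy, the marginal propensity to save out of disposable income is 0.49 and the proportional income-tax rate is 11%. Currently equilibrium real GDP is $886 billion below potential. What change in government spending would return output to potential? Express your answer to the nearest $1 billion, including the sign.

+$484 billion

MPC = 1 − MPS = 1 − 0.49 = 0.51.
Spending multiplier = 1/(1 − c(1−t)) = 1/(1 − 0.51×0.89) = 1/0.5461 ≈ 1.831.
Need ΔY = +$886 billion, so ΔG = ΔY/k = (+$886 billion) × 0.5461 ≈ +$484 billion.
The government should increase government spending by $484 billion.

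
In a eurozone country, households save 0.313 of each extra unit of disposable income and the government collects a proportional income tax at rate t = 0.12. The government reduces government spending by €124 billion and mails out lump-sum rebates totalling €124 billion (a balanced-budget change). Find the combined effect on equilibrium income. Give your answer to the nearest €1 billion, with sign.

MPC = 1 − MPS = 1 − 0.313 = 0.687.
Expenditure multiplier = 1/(1 − c(1−t)) = 1/(1 − 0.687×0.88) = 1/0.39544 ≈ 2.529.
ΔG contributes k·ΔG = (−€124 billion) / 0.39544 ≈ −€313.6 billion.
ΔT of −€124 billion changes first-round spending by −c·ΔT = +€85.188 billion, contributing k·(−c·ΔT) = (+€85.188 billion) / 0.39544 ≈ +€215.4 billion.
Net ΔY = k(ΔG − c·ΔT) = (−€38.812 billion) / 0.39544 ≈ −€98 billion.

−€98 billion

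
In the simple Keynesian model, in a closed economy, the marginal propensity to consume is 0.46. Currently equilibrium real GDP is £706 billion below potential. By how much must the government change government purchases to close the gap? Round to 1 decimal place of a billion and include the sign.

+£381.2 billion

Spending multiplier = 1/(1 − MPC) = 1/(1 − 0.46) = 1/0.54 ≈ 1.852.
Need ΔY = +£706 billion, so ΔG = ΔY/k = (+£706 billion) × 0.54 ≈ +£381.2 billion.
The government should increase government purchases by £381.2 billion.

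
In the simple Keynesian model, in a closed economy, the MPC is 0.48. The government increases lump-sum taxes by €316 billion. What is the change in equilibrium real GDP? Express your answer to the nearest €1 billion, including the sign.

A lump-sum tax change of +€316 billion shifts disposable income by −€316 billion; first-round consumption changes by −c × ΔT = −0.48 × (+€316 billion) = −€151.68 billion.
Expenditure multiplier = 1/(1 − MPC) = 1/(1 − 0.48) = 1/0.52 ≈ 1.923.
The tax multiplier is −c × k ≈ −0.923, so ΔY = k × (−c·ΔT) = (−€151.68 billion) / 0.52 ≈ −€292 billion.

−€292 billion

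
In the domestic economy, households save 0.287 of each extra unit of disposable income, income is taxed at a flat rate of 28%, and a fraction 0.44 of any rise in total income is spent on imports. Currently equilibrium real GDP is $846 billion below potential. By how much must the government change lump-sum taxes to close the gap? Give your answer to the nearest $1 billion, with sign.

MPC = 1 − MPS = 1 − 0.287 = 0.713.
Spending multiplier = 1/(1 − c(1−t) + m) = 1/(1 − 0.713×0.72 + 0.44) = 1/0.92664 ≈ 1.079.
Tax multiplier = −c·k = −0.713/0.92664 ≈ −0.769. Need ΔY = +$846 billion, so ΔT = ΔY/(−c·k) = −(+$846 billion) × 0.92664 / 0.713 ≈ −$1,099 billion.
The government should cut lump-sum taxes by $1,099 billion.

−$1,099 billion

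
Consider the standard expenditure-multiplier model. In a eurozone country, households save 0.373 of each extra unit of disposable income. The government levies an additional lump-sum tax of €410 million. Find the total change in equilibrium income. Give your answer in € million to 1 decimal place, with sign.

−€689.2 million

MPC = 1 − MPS = 1 − 0.373 = 0.627.
A lump-sum tax change of +€410 million shifts disposable income by −€410 million; first-round consumption changes by −c × ΔT = −0.627 × (+€410 million) = −€257.07 million.
Expenditure multiplier = 1/(1 − MPC) = 1/(1 − 0.627) = 1/0.373 ≈ 2.681.
The tax multiplier is −c × k ≈ −1.681, so ΔY = k × (−c·ΔT) = (−€257.07 million) / 0.373 ≈ −€689.2 million.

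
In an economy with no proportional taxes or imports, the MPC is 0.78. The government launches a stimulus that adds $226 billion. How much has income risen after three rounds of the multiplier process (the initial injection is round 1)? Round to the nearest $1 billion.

$540 billion

Round 1 adds ΔG = $226 billion; each later round is MPC = 0.78 times the previous.
After 3 rounds: 226 + 176.28 + 137.4984 = ΔG·(1 − c^3)/(1 − c) = 226 × (1 − 0.474552)/0.22 ≈ $540 billion.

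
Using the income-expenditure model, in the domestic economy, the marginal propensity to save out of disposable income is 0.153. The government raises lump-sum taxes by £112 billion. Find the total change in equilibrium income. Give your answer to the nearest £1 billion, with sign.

−£620 billion

MPC = 1 − MPS = 1 − 0.153 = 0.847.
A lump-sum tax change of +£112 billion shifts disposable income by −£112 billion; first-round consumption changes by −c × ΔT = −0.847 × (+£112 billion) = −£94.864 billion.
Expenditure multiplier = 1/(1 − MPC) = 1/(1 − 0.847) = 1/0.153 ≈ 6.536.
The tax multiplier is −c × k ≈ −5.536, so ΔY = k × (−c·ΔT) = (−£94.864 billion) / 0.153 ≈ −£620 billion.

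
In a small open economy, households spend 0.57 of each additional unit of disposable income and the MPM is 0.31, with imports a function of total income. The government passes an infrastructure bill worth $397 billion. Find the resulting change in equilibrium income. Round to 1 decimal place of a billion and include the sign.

+$536.5 billion

Government-spending multiplier = 1/(1 − c + m) = 1/(1 − 0.57 + 0.31) = 1/0.74 ≈ 1.351.
ΔY = k × ΔG = (+$397 billion) / 0.74 ≈ +$536.5 billion.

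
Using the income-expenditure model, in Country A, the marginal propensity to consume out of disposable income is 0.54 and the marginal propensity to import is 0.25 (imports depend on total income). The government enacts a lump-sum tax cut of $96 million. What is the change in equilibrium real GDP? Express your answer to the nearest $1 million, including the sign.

A lump-sum tax change of −$96 million shifts disposable income by +$96 million; first-round consumption changes by −c × ΔT = −0.54 × (−$96 million) = +$51.84 million.
Expenditure multiplier = 1/(1 − c + m) = 1/(1 − 0.54 + 0.25) = 1/0.71 ≈ 1.408.
The tax multiplier is −c × k ≈ −0.761, so ΔY = k × (−c·ΔT) = (+$51.84 million) / 0.71 ≈ +$73 million.

+$73 million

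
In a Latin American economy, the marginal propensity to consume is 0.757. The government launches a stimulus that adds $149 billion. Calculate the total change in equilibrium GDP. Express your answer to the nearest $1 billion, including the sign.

Spending multiplier = 1/(1 − MPC) = 1/(1 − 0.757) = 1/0.243 ≈ 4.115.
ΔY = k × ΔG = (+$149 billion) / 0.243 ≈ +$613 billion.

+$613 billion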